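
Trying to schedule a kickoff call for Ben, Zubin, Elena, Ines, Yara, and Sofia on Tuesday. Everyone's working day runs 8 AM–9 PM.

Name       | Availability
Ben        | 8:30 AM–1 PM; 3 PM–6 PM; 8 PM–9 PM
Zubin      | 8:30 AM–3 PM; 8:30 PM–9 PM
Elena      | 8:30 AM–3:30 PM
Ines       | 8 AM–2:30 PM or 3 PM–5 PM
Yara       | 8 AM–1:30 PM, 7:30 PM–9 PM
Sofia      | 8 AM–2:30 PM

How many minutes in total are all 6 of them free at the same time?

270

Ben ∩ Zubin: 08:30-13:00, 20:30-21:00.
Ben ∩ Zubin ∩ Elena: 08:30-13:00.
Ben ∩ Zubin ∩ Elena ∩ Ines: 08:30-13:00.
Ben ∩ Zubin ∩ Elena ∩ Ines ∩ Yara: 08:30-13:00.
Ben ∩ Zubin ∩ Elena ∩ Ines ∩ Yara ∩ Sofia: 08:30-13:00.
So the common availability across everyone is 08:30-13:00.
That's a single block of 270 minutes.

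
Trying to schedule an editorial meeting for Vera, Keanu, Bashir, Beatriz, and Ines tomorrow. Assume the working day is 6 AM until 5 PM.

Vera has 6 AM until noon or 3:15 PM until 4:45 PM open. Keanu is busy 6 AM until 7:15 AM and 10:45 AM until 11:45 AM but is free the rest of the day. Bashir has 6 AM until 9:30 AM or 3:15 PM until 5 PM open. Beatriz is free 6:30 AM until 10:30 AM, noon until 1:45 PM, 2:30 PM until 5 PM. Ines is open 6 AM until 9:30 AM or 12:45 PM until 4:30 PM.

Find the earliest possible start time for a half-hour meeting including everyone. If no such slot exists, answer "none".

07:15

Vera free: 06:00-12:00, 15:15-16:45.
Keanu free: 07:15-10:45, 11:45-17:00 (invert busy blocks within the working day).
Bashir free: 06:00-09:30, 15:15-17:00.
Beatriz free: 06:30-10:30, 12:00-13:45, 14:30-17:00.
Ines free: 06:00-09:30, 12:45-16:30.
Vera ∩ Keanu: 07:15-10:45, 11:45-12:00, 15:15-16:45.
Vera ∩ Keanu ∩ Bashir: 07:15-09:30, 15:15-16:45.
Vera ∩ Keanu ∩ Bashir ∩ Beatriz: 07:15-09:30, 15:15-16:45.
Vera ∩ Keanu ∩ Bashir ∩ Beatriz ∩ Ines: 07:15-09:30, 15:15-16:30.
The first common window of at least 30 minutes is 07:15-09:30, so the earliest start is 07:15.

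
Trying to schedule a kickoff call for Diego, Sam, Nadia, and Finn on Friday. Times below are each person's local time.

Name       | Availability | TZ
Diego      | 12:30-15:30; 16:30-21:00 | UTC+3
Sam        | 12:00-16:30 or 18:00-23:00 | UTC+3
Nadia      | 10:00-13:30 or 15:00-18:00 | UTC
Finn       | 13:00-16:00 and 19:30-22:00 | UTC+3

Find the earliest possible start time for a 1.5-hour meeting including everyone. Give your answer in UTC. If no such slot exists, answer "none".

10:00

Diego in UTC: 09:30-12:30, 13:30-18:00 (subtract 3h to convert from UTC+3).
Sam in UTC: 09:00-13:30, 15:00-20:00 (subtract 3h to convert from UTC+3).
Nadia in UTC: 10:00-13:30, 15:00-18:00.
Finn in UTC: 10:00-13:00, 16:30-19:00 (subtract 3h to convert from UTC+3).
Diego ∩ Sam: 09:30-12:30, 15:00-18:00.
Diego ∩ Sam ∩ Nadia: 10:00-12:30, 15:00-18:00.
Diego ∩ Sam ∩ Nadia ∩ Finn: 10:00-12:30, 16:30-18:00.
The first common window of at least 90 minutes is 10:00-12:30, so the earliest start is 10:00.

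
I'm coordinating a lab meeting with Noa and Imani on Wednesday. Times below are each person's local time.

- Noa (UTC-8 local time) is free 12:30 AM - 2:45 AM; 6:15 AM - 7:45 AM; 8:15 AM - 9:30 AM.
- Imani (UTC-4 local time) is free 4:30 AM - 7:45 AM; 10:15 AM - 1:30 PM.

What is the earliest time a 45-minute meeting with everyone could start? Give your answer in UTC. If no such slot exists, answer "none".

Noa in UTC: 08:30-10:45, 14:15-15:45, 16:15-17:30 (add 8h to convert from UTC-8).
Imani in UTC: 08:30-11:45, 14:15-17:30 (add 4h to convert from UTC-4).
Noa ∩ Imani: 08:30-10:45, 14:15-15:45, 16:15-17:30.
The first common window of at least 45 minutes is 08:30-10:45, so the earliest start is 08:30.

08:30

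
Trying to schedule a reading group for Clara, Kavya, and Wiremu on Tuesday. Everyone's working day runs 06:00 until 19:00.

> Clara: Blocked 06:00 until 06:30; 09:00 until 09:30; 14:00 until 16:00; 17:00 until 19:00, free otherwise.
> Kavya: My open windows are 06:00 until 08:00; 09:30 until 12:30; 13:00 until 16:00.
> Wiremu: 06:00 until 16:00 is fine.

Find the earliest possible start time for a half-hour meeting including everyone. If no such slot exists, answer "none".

06:30

Clara free: 06:30-09:00, 09:30-14:00, 16:00-17:00 (invert busy blocks within the working day).
Kavya free: 06:00-08:00, 09:30-12:30, 13:00-16:00.
Wiremu free: 06:00-16:00.
Clara ∩ Kavya: 06:30-08:00, 09:30-12:30, 13:00-14:00.
Clara ∩ Kavya ∩ Wiremu: 06:30-08:00, 09:30-12:30, 13:00-14:00.
So the common availability across everyone is 06:30-08:00, 09:30-12:30, 13:00-14:00.
The first common window of at least 30 minutes is 06:30-08:00, so the earliest start is 06:30.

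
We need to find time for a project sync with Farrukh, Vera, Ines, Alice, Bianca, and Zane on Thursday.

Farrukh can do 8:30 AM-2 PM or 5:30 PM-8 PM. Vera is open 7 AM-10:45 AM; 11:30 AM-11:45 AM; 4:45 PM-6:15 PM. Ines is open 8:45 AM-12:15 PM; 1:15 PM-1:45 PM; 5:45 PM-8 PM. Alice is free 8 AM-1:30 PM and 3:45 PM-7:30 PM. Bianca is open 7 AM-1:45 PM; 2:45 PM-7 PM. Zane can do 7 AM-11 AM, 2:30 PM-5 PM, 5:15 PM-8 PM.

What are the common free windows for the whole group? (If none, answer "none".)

Farrukh ∩ Vera: 08:30-10:45, 11:30-11:45, 17:30-18:15.
Farrukh ∩ Vera ∩ Ines: 08:45-10:45, 11:30-11:45, 17:45-18:15.
Farrukh ∩ Vera ∩ Ines ∩ Alice: 08:45-10:45, 11:30-11:45, 17:45-18:15.
Farrukh ∩ Vera ∩ Ines ∩ Alice ∩ Bianca: 08:45-10:45, 11:30-11:45, 17:45-18:15.
Farrukh ∩ Vera ∩ Ines ∩ Alice ∩ Bianca ∩ Zane: 08:45-10:45, 17:45-18:15.

08:45-10:45, 17:45-18:15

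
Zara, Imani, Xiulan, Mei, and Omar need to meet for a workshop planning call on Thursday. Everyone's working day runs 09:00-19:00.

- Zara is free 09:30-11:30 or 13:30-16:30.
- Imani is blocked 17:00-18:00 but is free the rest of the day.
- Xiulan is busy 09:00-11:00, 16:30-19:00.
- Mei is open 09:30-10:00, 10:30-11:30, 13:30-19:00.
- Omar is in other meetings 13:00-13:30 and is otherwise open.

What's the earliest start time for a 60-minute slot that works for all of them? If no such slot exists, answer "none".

13:30

Zara free: 09:30-11:30, 13:30-16:30.
Imani free: 09:00-17:00, 18:00-19:00 (invert busy blocks within the working day).
Xiulan free: 11:00-16:30 (invert busy blocks within the working day).
Mei free: 09:30-10:00, 10:30-11:30, 13:30-19:00.
Omar free: 09:00-13:00, 13:30-19:00 (invert busy blocks within the working day).
Zara ∩ Imani: 09:30-11:30, 13:30-16:30.
Zara ∩ Imani ∩ Xiulan: 11:00-11:30, 13:30-16:30.
Zara ∩ Imani ∩ Xiulan ∩ Mei: 11:00-11:30, 13:30-16:30.
Zara ∩ Imani ∩ Xiulan ∩ Mei ∩ Omar: 11:00-11:30, 13:30-16:30.
Those are the intersection windows.
The first common window of at least 60 minutes is 13:30-16:30, so the earliest start is 13:30.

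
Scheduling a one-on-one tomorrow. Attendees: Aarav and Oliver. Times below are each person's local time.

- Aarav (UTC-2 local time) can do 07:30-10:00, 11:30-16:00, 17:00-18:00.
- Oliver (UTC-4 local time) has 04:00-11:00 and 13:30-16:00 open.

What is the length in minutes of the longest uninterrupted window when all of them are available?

Aarav in UTC: 09:30-12:00, 13:30-18:00, 19:00-20:00 (add 2h to convert from UTC-2).
Oliver in UTC: 08:00-15:00, 17:30-20:00 (add 4h to convert from UTC-4).
Aarav ∩ Oliver: 09:30-12:00, 13:30-15:00, 17:30-18:00, 19:00-20:00.
So the common availability across everyone is 09:30-12:00, 13:30-15:00, 17:30-18:00, 19:00-20:00.
The longest is 09:30-12:00 at 150 minutes.

150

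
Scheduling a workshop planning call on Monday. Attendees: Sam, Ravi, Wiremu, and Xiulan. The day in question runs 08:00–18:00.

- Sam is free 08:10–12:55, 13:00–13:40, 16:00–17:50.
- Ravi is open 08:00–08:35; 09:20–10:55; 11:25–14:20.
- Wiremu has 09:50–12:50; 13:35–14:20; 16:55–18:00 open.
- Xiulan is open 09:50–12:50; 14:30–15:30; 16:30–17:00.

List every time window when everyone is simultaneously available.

Sam ∩ Ravi: 08:10-08:35, 09:20-10:55, 11:25-12:55, 13:00-13:40.
Sam ∩ Ravi ∩ Wiremu: 09:50-10:55, 11:25-12:50, 13:35-13:40.
Sam ∩ Ravi ∩ Wiremu ∩ Xiulan: 09:50-10:55, 11:25-12:50.
So the common availability across everyone is 09:50-10:55, 11:25-12:50.

09:50-10:55, 11:25-12:50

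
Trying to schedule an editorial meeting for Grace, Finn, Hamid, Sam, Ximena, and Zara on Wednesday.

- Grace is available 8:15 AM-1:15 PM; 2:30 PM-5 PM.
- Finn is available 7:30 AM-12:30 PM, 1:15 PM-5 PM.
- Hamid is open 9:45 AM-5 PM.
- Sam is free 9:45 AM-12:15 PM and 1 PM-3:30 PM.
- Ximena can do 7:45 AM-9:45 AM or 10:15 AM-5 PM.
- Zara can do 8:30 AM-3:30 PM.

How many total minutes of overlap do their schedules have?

Grace ∩ Finn: 08:15-12:30, 14:30-17:00.
Grace ∩ Finn ∩ Hamid: 09:45-12:30, 14:30-17:00.
Grace ∩ Finn ∩ Hamid ∩ Sam: 09:45-12:15, 14:30-15:30.
Grace ∩ Finn ∩ Hamid ∩ Sam ∩ Ximena: 10:15-12:15, 14:30-15:30.
Grace ∩ Finn ∩ Hamid ∩ Sam ∩ Ximena ∩ Zara: 10:15-12:15, 14:30-15:30.
Summing the common windows: 120 + 60 = 180 minutes.

180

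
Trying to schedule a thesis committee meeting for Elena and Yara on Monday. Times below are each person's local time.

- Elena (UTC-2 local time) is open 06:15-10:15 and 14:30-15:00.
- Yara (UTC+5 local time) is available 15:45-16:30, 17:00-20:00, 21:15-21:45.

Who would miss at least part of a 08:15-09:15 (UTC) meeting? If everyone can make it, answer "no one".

Elena in UTC: 08:15-12:15, 16:30-17:00 (add 2h to convert from UTC-2).
Yara in UTC: 10:45-11:30, 12:00-15:00, 16:15-16:45 (subtract 5h to convert from UTC+5).
Elena: free for 08:15-09:15. Yara: not fully free for 08:15-09:15.

Yara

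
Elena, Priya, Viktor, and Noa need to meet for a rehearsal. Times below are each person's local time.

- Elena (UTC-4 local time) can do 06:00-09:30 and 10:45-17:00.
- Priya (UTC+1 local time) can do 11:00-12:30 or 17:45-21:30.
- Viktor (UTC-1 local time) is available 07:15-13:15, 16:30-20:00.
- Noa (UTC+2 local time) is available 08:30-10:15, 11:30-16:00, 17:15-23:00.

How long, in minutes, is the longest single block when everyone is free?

Elena in UTC: 10:00-13:30, 14:45-21:00 (add 4h to convert from UTC-4).
Priya in UTC: 10:00-11:30, 16:45-20:30 (subtract 1h to convert from UTC+1).
Viktor in UTC: 08:15-14:15, 17:30-21:00 (add 1h to convert from UTC-1).
Noa in UTC: 06:30-08:15, 09:30-14:00, 15:15-21:00 (subtract 2h to convert from UTC+2).
Elena ∩ Priya: 10:00-11:30, 16:45-20:30.
Elena ∩ Priya ∩ Viktor: 10:00-11:30, 17:30-20:30.
Elena ∩ Priya ∩ Viktor ∩ Noa: 10:00-11:30, 17:30-20:30.
Those are the intersection windows.
The longest is 17:30-20:30 at 180 minutes.

180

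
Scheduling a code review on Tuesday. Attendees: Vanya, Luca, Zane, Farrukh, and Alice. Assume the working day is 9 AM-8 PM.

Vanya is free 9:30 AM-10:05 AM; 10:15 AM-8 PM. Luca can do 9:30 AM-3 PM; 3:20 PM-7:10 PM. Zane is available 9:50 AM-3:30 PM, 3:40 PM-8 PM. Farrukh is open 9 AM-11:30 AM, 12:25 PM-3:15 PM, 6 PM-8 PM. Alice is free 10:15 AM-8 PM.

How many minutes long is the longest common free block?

Vanya ∩ Luca: 09:30-10:05, 10:15-15:00, 15:20-19:10.
Vanya ∩ Luca ∩ Zane: 09:50-10:05, 10:15-15:00, 15:20-15:30, 15:40-19:10.
Vanya ∩ Luca ∩ Zane ∩ Farrukh: 09:50-10:05, 10:15-11:30, 12:25-15:00, 18:00-19:10.
Vanya ∩ Luca ∩ Zane ∩ Farrukh ∩ Alice: 10:15-11:30, 12:25-15:00, 18:00-19:10.
The longest is 12:25-15:00 at 155 minutes.

155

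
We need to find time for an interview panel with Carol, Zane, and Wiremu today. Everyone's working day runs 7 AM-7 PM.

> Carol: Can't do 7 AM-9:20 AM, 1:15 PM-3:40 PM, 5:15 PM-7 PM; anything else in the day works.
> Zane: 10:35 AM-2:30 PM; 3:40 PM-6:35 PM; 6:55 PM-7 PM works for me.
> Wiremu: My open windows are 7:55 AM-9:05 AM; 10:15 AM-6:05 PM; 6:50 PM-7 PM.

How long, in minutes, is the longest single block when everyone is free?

Carol free: 09:20-13:15, 15:40-17:15 (invert busy blocks within the working day).
Zane free: 10:35-14:30, 15:40-18:35, 18:55-19:00.
Wiremu free: 07:55-09:05, 10:15-18:05, 18:50-19:00.
Carol ∩ Zane: 10:35-13:15, 15:40-17:15.
Carol ∩ Zane ∩ Wiremu: 10:35-13:15, 15:40-17:15.
The longest is 10:35-13:15 at 160 minutes.

160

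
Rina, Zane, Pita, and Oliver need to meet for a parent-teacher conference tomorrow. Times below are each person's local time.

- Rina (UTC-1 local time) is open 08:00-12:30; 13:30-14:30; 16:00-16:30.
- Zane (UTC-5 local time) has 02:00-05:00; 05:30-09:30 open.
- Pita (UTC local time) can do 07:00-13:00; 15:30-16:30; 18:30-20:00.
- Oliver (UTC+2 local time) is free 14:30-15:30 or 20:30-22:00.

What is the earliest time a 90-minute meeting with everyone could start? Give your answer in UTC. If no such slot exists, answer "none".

none

Rina in UTC: 09:00-13:30, 14:30-15:30, 17:00-17:30 (add 1h to convert from UTC-1).
Zane in UTC: 07:00-10:00, 10:30-14:30 (add 5h to convert from UTC-5).
Pita in UTC: 07:00-13:00, 15:30-16:30, 18:30-20:00.
Oliver in UTC: 12:30-13:30, 18:30-20:00 (subtract 2h to convert from UTC+2).
Rina ∩ Zane: 09:00-10:00, 10:30-13:30.
Rina ∩ Zane ∩ Pita: 09:00-10:00, 10:30-13:00.
Rina ∩ Zane ∩ Pita ∩ Oliver: 12:30-13:00.
No common window is at least 90 minutes long.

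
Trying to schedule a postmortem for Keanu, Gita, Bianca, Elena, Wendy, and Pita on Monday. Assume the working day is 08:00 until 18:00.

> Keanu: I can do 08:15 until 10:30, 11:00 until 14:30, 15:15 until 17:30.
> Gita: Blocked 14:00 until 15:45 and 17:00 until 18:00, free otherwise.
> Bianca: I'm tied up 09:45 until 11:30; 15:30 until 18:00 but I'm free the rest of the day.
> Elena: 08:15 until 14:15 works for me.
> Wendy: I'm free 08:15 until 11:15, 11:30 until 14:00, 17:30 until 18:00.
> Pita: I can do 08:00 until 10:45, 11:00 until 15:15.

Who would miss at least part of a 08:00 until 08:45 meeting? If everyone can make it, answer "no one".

Keanu free: 08:15-10:30, 11:00-14:30, 15:15-17:30.
Gita free: 08:00-14:00, 15:45-17:00 (invert busy blocks within the working day).
Bianca free: 08:00-09:45, 11:30-15:30 (invert busy blocks within the working day).
Elena free: 08:15-14:15.
Wendy free: 08:15-11:15, 11:30-14:00, 17:30-18:00.
Pita free: 08:00-10:45, 11:00-15:15.
Keanu: not fully free for 08:00-08:45. Gita: free for 08:00-08:45. Bianca: free for 08:00-08:45. Elena: not fully free for 08:00-08:45. Wendy: not fully free for 08:00-08:45. Pita: free for 08:00-08:45.

Elena, Keanu, Wendy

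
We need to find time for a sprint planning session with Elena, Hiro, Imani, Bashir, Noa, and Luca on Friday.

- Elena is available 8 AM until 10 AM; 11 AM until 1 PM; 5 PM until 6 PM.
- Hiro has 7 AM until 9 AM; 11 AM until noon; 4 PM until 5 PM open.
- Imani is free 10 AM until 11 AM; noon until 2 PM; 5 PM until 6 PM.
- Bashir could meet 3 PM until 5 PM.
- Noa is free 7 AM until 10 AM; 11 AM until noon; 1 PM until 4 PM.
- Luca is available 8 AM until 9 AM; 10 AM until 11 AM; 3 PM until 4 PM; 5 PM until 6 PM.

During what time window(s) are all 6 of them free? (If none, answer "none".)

none

Elena ∩ Hiro: 08:00-09:00, 11:00-12:00.
Elena ∩ Hiro ∩ Imani: ∅.
Elena ∩ Hiro ∩ Imani ∩ Bashir: ∅.
Elena ∩ Hiro ∩ Imani ∩ Bashir ∩ Noa: ∅.
Elena ∩ Hiro ∩ Imani ∩ Bashir ∩ Noa ∩ Luca: ∅.
There is no time when everyone is free.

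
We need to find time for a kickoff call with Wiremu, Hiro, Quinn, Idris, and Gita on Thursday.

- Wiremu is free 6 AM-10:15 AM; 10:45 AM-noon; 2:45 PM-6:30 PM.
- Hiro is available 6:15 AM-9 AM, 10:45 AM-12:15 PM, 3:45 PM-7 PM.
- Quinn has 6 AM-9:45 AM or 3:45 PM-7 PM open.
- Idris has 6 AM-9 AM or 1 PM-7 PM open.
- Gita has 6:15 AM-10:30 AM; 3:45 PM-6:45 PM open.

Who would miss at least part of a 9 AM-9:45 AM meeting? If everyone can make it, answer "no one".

Wiremu: free for 09:00-09:45. Hiro: not fully free for 09:00-09:45. Quinn: free for 09:00-09:45. Idris: not fully free for 09:00-09:45. Gita: free for 09:00-09:45.

Hiro, Idris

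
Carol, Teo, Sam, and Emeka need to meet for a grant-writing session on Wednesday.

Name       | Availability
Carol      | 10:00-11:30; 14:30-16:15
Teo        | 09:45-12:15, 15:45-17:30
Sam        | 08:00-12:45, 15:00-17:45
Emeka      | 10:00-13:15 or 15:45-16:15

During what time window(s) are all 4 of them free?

10:00-11:30, 15:45-16:15

Carol ∩ Teo: 10:00-11:30, 15:45-16:15.
Carol ∩ Teo ∩ Sam: 10:00-11:30, 15:45-16:15.
Carol ∩ Teo ∩ Sam ∩ Emeka: 10:00-11:30, 15:45-16:15.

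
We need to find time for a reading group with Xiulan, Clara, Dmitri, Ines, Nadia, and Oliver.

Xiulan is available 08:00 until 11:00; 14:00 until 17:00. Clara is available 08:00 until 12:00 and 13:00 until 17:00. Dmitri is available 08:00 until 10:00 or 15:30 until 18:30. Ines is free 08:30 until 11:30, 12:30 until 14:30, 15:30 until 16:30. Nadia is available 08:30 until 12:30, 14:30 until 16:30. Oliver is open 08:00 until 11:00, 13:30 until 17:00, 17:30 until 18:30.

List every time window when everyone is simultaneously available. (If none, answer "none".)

Xiulan ∩ Clara: 08:00-11:00, 14:00-17:00.
Xiulan ∩ Clara ∩ Dmitri: 08:00-10:00, 15:30-17:00.
Xiulan ∩ Clara ∩ Dmitri ∩ Ines: 08:30-10:00, 15:30-16:30.
Xiulan ∩ Clara ∩ Dmitri ∩ Ines ∩ Nadia: 08:30-10:00, 15:30-16:30.
Xiulan ∩ Clara ∩ Dmitri ∩ Ines ∩ Nadia ∩ Oliver: 08:30-10:00, 15:30-16:30.

08:30-10:00, 15:30-16:30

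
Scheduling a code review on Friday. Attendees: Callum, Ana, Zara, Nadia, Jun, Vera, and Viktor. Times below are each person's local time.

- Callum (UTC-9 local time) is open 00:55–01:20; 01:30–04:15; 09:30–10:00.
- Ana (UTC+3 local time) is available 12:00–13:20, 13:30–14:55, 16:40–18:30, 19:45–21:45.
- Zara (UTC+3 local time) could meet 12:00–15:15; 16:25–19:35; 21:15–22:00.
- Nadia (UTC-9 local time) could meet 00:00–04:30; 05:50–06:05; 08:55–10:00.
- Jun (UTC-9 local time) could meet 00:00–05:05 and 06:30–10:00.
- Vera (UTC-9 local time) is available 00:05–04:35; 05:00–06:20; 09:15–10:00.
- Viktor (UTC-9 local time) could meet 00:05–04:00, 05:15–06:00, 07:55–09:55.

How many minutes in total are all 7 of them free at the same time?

125

Callum in UTC: 09:55-10:20, 10:30-13:15, 18:30-19:00 (add 9h to convert from UTC-9).
Ana in UTC: 09:00-10:20, 10:30-11:55, 13:40-15:30, 16:45-18:45 (subtract 3h to convert from UTC+3).
Zara in UTC: 09:00-12:15, 13:25-16:35, 18:15-19:00 (subtract 3h to convert from UTC+3).
Nadia in UTC: 09:00-13:30, 14:50-15:05, 17:55-19:00 (add 9h to convert from UTC-9).
Jun in UTC: 09:00-14:05, 15:30-19:00 (add 9h to convert from UTC-9).
Vera in UTC: 09:05-13:35, 14:00-15:20, 18:15-19:00 (add 9h to convert from UTC-9).
Viktor in UTC: 09:05-13:00, 14:15-15:00, 16:55-18:55 (add 9h to convert from UTC-9).
Callum ∩ Ana: 09:55-10:20, 10:30-11:55, 18:30-18:45.
Callum ∩ Ana ∩ Zara: 09:55-10:20, 10:30-11:55, 18:30-18:45.
Callum ∩ Ana ∩ Zara ∩ Nadia: 09:55-10:20, 10:30-11:55, 18:30-18:45.
Callum ∩ Ana ∩ Zara ∩ Nadia ∩ Jun: 09:55-10:20, 10:30-11:55, 18:30-18:45.
Callum ∩ Ana ∩ Zara ∩ Nadia ∩ Jun ∩ Vera: 09:55-10:20, 10:30-11:55, 18:30-18:45.
Callum ∩ Ana ∩ Zara ∩ Nadia ∩ Jun ∩ Vera ∩ Viktor: 09:55-10:20, 10:30-11:55, 18:30-18:45.
Those are the intersection windows.
Summing the common windows: 25 + 85 + 15 = 125 minutes.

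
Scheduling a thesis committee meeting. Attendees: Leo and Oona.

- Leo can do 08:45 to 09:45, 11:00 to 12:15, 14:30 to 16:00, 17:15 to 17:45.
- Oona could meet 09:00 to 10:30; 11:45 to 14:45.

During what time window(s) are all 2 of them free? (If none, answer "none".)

09:00-09:45, 11:45-12:15, 14:30-14:45

Leo ∩ Oona: 09:00-09:45, 11:45-12:15, 14:30-14:45.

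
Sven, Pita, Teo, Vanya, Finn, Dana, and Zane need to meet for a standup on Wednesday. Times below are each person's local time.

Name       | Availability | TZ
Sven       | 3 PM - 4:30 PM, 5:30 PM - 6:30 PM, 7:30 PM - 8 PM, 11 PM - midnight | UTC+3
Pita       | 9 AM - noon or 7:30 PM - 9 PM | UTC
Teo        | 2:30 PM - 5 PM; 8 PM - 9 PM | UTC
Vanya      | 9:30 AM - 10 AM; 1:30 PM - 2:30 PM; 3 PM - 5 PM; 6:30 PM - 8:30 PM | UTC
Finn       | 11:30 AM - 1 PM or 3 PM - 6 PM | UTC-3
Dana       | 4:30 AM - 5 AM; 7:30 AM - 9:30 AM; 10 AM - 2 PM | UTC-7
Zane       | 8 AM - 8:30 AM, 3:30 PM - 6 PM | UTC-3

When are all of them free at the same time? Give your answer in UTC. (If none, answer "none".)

Sven in UTC: 12:00-13:30, 14:30-15:30, 16:30-17:00, 20:00-21:00 (subtract 3h to convert from UTC+3).
Pita in UTC: 09:00-12:00, 19:30-21:00.
Teo in UTC: 14:30-17:00, 20:00-21:00.
Vanya in UTC: 09:30-10:00, 13:30-14:30, 15:00-17:00, 18:30-20:30.
Finn in UTC: 14:30-16:00, 18:00-21:00 (add 3h to convert from UTC-3).
Dana in UTC: 11:30-12:00, 14:30-16:30, 17:00-21:00 (add 7h to convert from UTC-7).
Zane in UTC: 11:00-11:30, 18:30-21:00 (add 3h to convert from UTC-3).
Sven ∩ Pita: 20:00-21:00.
Sven ∩ Pita ∩ Teo: 20:00-21:00.
Sven ∩ Pita ∩ Teo ∩ Vanya: 20:00-20:30.
Sven ∩ Pita ∩ Teo ∩ Vanya ∩ Finn: 20:00-20:30.
Sven ∩ Pita ∩ Teo ∩ Vanya ∩ Finn ∩ Dana: 20:00-20:30.
Sven ∩ Pita ∩ Teo ∩ Vanya ∩ Finn ∩ Dana ∩ Zane: 20:00-20:30.

20:00-20:30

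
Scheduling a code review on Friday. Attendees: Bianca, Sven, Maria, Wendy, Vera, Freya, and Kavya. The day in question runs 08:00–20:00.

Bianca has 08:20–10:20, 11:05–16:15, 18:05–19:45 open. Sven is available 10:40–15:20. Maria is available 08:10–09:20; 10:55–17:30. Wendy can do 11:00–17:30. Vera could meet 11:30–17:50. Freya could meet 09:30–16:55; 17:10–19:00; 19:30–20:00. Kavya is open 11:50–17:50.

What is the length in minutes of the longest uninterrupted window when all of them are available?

210

Bianca ∩ Sven: 11:05-15:20.
Bianca ∩ Sven ∩ Maria: 11:05-15:20.
Bianca ∩ Sven ∩ Maria ∩ Wendy: 11:05-15:20.
Bianca ∩ Sven ∩ Maria ∩ Wendy ∩ Vera: 11:30-15:20.
Bianca ∩ Sven ∩ Maria ∩ Wendy ∩ Vera ∩ Freya: 11:30-15:20.
Bianca ∩ Sven ∩ Maria ∩ Wendy ∩ Vera ∩ Freya ∩ Kavya: 11:50-15:20.
The longest is 11:50-15:20 at 210 minutes.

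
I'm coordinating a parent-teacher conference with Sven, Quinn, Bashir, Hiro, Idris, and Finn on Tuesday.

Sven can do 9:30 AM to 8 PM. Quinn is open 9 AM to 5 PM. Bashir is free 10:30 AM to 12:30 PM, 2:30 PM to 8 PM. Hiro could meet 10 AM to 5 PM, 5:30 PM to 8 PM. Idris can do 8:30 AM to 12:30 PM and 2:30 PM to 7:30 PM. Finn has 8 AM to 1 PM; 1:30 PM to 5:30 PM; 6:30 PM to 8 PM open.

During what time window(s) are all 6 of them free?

Sven ∩ Quinn: 09:30-17:00.
Sven ∩ Quinn ∩ Bashir: 10:30-12:30, 14:30-17:00.
Sven ∩ Quinn ∩ Bashir ∩ Hiro: 10:30-12:30, 14:30-17:00.
Sven ∩ Quinn ∩ Bashir ∩ Hiro ∩ Idris: 10:30-12:30, 14:30-17:00.
Sven ∩ Quinn ∩ Bashir ∩ Hiro ∩ Idris ∩ Finn: 10:30-12:30, 14:30-17:00.
Those are the intersection windows.

10:30-12:30, 14:30-17:00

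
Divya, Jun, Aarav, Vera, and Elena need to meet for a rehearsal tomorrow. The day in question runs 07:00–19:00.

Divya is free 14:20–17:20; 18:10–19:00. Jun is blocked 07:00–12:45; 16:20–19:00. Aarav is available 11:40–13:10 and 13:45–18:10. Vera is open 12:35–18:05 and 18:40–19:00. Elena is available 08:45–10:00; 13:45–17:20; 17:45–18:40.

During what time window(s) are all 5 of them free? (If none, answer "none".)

14:20-16:20

Divya free: 14:20-17:20, 18:10-19:00.
Jun free: 12:45-16:20 (invert busy blocks within the working day).
Aarav free: 11:40-13:10, 13:45-18:10.
Vera free: 12:35-18:05, 18:40-19:00.
Elena free: 08:45-10:00, 13:45-17:20, 17:45-18:40.
Divya ∩ Jun: 14:20-16:20.
Divya ∩ Jun ∩ Aarav: 14:20-16:20.
Divya ∩ Jun ∩ Aarav ∩ Vera: 14:20-16:20.
Divya ∩ Jun ∩ Aarav ∩ Vera ∩ Elena: 14:20-16:20.
So the common availability across everyone is 14:20-16:20.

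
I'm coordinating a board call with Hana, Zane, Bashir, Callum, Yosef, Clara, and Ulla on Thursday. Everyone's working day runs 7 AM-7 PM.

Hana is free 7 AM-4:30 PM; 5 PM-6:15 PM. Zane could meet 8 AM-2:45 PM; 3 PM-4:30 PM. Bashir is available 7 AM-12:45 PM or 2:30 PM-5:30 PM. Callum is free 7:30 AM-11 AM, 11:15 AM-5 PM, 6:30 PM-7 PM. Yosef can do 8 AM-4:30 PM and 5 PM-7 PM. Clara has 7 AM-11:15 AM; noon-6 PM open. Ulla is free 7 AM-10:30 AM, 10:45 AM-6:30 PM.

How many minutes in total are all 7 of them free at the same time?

Hana ∩ Zane: 08:00-14:45, 15:00-16:30.
Hana ∩ Zane ∩ Bashir: 08:00-12:45, 14:30-14:45, 15:00-16:30.
Hana ∩ Zane ∩ Bashir ∩ Callum: 08:00-11:00, 11:15-12:45, 14:30-14:45, 15:00-16:30.
Hana ∩ Zane ∩ Bashir ∩ Callum ∩ Yosef: 08:00-11:00, 11:15-12:45, 14:30-14:45, 15:00-16:30.
Hana ∩ Zane ∩ Bashir ∩ Callum ∩ Yosef ∩ Clara: 08:00-11:00, 12:00-12:45, 14:30-14:45, 15:00-16:30.
Hana ∩ Zane ∩ Bashir ∩ Callum ∩ Yosef ∩ Clara ∩ Ulla: 08:00-10:30, 10:45-11:00, 12:00-12:45, 14:30-14:45, 15:00-16:30.
Summing the common windows: 150 + 15 + 45 + 15 + 90 = 315 minutes.

315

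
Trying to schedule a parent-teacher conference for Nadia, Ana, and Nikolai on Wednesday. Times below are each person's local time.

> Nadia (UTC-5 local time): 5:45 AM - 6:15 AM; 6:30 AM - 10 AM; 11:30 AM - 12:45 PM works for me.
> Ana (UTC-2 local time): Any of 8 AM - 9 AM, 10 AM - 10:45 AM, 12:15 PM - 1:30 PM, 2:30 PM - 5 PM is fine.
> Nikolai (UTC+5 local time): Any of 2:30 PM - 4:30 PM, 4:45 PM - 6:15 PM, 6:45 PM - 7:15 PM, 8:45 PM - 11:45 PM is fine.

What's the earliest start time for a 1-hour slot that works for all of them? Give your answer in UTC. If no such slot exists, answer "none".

16:30

Nadia in UTC: 10:45-11:15, 11:30-15:00, 16:30-17:45 (add 5h to convert from UTC-5).
Ana in UTC: 10:00-11:00, 12:00-12:45, 14:15-15:30, 16:30-19:00 (add 2h to convert from UTC-2).
Nikolai in UTC: 09:30-11:30, 11:45-13:15, 13:45-14:15, 15:45-18:45 (subtract 5h to convert from UTC+5).
Nadia ∩ Ana: 10:45-11:00, 12:00-12:45, 14:15-15:00, 16:30-17:45.
Nadia ∩ Ana ∩ Nikolai: 10:45-11:00, 12:00-12:45, 16:30-17:45.
The first common window of at least 60 minutes is 16:30-17:45, so the earliest start is 16:30.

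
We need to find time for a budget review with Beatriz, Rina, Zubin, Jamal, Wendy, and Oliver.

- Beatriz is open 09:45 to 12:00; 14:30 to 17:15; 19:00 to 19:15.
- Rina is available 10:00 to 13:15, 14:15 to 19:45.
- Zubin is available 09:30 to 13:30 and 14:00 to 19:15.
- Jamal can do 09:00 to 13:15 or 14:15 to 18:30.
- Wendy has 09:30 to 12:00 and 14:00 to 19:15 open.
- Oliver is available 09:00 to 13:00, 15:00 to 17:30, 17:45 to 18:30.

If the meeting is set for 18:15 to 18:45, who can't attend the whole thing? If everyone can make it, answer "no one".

Beatriz, Jamal, Oliver

Beatriz: not fully free for 18:15-18:45. Rina: free for 18:15-18:45. Zubin: free for 18:15-18:45. Jamal: not fully free for 18:15-18:45. Wendy: free for 18:15-18:45. Oliver: not fully free for 18:15-18:45.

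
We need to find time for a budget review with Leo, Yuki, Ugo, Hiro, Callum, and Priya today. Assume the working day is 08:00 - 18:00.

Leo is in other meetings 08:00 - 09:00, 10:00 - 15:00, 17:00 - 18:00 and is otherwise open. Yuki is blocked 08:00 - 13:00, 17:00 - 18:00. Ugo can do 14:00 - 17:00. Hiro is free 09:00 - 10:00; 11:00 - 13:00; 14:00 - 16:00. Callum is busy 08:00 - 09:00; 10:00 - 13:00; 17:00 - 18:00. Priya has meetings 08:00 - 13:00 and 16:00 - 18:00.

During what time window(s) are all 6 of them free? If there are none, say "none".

Leo free: 09:00-10:00, 15:00-17:00 (invert busy blocks within the working day).
Yuki free: 13:00-17:00 (invert busy blocks within the working day).
Ugo free: 14:00-17:00.
Hiro free: 09:00-10:00, 11:00-13:00, 14:00-16:00.
Callum free: 09:00-10:00, 13:00-17:00 (invert busy blocks within the working day).
Priya free: 13:00-16:00 (invert busy blocks within the working day).
Leo ∩ Yuki: 15:00-17:00.
Leo ∩ Yuki ∩ Ugo: 15:00-17:00.
Leo ∩ Yuki ∩ Ugo ∩ Hiro: 15:00-16:00.
Leo ∩ Yuki ∩ Ugo ∩ Hiro ∩ Callum: 15:00-16:00.
Leo ∩ Yuki ∩ Ugo ∩ Hiro ∩ Callum ∩ Priya: 15:00-16:00.

15:00-16:00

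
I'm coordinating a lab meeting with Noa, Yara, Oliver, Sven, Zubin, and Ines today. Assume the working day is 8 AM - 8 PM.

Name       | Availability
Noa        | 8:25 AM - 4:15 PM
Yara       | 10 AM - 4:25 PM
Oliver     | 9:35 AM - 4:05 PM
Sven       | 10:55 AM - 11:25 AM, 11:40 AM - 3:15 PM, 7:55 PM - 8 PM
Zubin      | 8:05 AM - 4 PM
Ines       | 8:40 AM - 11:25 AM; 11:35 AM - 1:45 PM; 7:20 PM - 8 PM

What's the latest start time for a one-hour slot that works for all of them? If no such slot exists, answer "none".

12:45

Noa ∩ Yara: 10:00-16:15.
Noa ∩ Yara ∩ Oliver: 10:00-16:05.
Noa ∩ Yara ∩ Oliver ∩ Sven: 10:55-11:25, 11:40-15:15.
Noa ∩ Yara ∩ Oliver ∩ Sven ∩ Zubin: 10:55-11:25, 11:40-15:15.
Noa ∩ Yara ∩ Oliver ∩ Sven ∩ Zubin ∩ Ines: 10:55-11:25, 11:40-13:45.
The last common window of at least 60 minutes is 11:40-13:45; a 60-minute meeting can start as late as 12:45 and still end by 13:45.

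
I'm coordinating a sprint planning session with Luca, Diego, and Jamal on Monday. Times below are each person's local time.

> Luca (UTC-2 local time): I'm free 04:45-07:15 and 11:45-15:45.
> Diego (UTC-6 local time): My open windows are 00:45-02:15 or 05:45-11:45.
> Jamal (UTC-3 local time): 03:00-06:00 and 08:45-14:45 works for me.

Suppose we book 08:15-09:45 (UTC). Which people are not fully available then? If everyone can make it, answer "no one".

Luca in UTC: 06:45-09:15, 13:45-17:45 (add 2h to convert from UTC-2).
Diego in UTC: 06:45-08:15, 11:45-17:45 (add 6h to convert from UTC-6).
Jamal in UTC: 06:00-09:00, 11:45-17:45 (add 3h to convert from UTC-3).
Luca: not fully free for 08:15-09:45. Diego: not fully free for 08:15-09:45. Jamal: not fully free for 08:15-09:45.

Diego, Jamal, Luca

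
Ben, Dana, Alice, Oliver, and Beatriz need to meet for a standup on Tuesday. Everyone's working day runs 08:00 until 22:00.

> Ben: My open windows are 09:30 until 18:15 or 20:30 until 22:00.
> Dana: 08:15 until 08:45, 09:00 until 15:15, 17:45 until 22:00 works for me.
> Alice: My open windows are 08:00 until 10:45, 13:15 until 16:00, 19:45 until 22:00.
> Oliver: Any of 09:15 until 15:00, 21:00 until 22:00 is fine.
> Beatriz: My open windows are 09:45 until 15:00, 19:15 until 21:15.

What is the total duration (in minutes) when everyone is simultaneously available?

180

Ben ∩ Dana: 09:30-15:15, 17:45-18:15, 20:30-22:00.
Ben ∩ Dana ∩ Alice: 09:30-10:45, 13:15-15:15, 20:30-22:00.
Ben ∩ Dana ∩ Alice ∩ Oliver: 09:30-10:45, 13:15-15:00, 21:00-22:00.
Ben ∩ Dana ∩ Alice ∩ Oliver ∩ Beatriz: 09:45-10:45, 13:15-15:00, 21:00-21:15.
Summing the common windows: 60 + 105 + 15 = 180 minutes.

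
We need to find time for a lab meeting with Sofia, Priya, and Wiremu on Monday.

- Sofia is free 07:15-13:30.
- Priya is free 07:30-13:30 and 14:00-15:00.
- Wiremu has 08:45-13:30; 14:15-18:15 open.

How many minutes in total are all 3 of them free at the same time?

Sofia ∩ Priya: 07:30-13:30.
Sofia ∩ Priya ∩ Wiremu: 08:45-13:30.
So the common availability across everyone is 08:45-13:30.
That's a single block of 285 minutes.

285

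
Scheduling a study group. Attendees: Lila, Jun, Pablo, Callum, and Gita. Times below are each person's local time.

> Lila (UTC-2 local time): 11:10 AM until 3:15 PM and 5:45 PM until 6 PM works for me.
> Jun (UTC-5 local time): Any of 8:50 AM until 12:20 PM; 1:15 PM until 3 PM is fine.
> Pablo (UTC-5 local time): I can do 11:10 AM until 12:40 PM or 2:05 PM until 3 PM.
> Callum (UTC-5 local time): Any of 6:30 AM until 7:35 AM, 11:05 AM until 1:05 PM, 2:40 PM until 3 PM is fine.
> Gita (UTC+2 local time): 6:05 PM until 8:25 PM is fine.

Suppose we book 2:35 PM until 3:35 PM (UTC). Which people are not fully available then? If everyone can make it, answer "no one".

Callum, Gita, Pablo

Lila in UTC: 13:10-17:15, 19:45-20:00 (add 2h to convert from UTC-2).
Jun in UTC: 13:50-17:20, 18:15-20:00 (add 5h to convert from UTC-5).
Pablo in UTC: 16:10-17:40, 19:05-20:00 (add 5h to convert from UTC-5).
Callum in UTC: 11:30-12:35, 16:05-18:05, 19:40-20:00 (add 5h to convert from UTC-5).
Gita in UTC: 16:05-18:25 (subtract 2h to convert from UTC+2).
Lila: free for 14:35-15:35. Jun: free for 14:35-15:35. Pablo: not fully free for 14:35-15:35. Callum: not fully free for 14:35-15:35. Gita: not fully free for 14:35-15:35.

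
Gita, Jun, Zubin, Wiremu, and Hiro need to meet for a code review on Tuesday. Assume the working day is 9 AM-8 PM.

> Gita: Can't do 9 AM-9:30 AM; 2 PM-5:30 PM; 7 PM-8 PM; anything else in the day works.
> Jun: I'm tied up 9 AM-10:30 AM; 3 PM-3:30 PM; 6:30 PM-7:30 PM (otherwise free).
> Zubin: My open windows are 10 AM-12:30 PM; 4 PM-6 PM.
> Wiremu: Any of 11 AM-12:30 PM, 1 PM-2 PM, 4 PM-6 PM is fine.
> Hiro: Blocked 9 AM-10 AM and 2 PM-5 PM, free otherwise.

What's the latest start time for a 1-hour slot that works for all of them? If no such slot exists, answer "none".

Gita free: 09:30-14:00, 17:30-19:00 (invert busy blocks within the working day).
Jun free: 10:30-15:00, 15:30-18:30, 19:30-20:00 (invert busy blocks within the working day).
Zubin free: 10:00-12:30, 16:00-18:00.
Wiremu free: 11:00-12:30, 13:00-14:00, 16:00-18:00.
Hiro free: 10:00-14:00, 17:00-20:00 (invert busy blocks within the working day).
Gita ∩ Jun: 10:30-14:00, 17:30-18:30.
Gita ∩ Jun ∩ Zubin: 10:30-12:30, 17:30-18:00.
Gita ∩ Jun ∩ Zubin ∩ Wiremu: 11:00-12:30, 17:30-18:00.
Gita ∩ Jun ∩ Zubin ∩ Wiremu ∩ Hiro: 11:00-12:30, 17:30-18:00.
The last common window of at least 60 minutes is 11:00-12:30; a 60-minute meeting can start as late as 11:30 and still end by 12:30.

11:30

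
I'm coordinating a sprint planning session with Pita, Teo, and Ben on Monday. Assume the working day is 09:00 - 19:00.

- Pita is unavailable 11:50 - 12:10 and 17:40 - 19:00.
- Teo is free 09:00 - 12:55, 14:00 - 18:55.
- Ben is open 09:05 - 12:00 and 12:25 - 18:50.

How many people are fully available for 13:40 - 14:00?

Pita free: 09:00-11:50, 12:10-17:40 (invert busy blocks within the working day).
Teo free: 09:00-12:55, 14:00-18:55.
Ben free: 09:05-12:00, 12:25-18:50.
Pita and Ben can make the full 13:40-14:00 slot — that's 2.

2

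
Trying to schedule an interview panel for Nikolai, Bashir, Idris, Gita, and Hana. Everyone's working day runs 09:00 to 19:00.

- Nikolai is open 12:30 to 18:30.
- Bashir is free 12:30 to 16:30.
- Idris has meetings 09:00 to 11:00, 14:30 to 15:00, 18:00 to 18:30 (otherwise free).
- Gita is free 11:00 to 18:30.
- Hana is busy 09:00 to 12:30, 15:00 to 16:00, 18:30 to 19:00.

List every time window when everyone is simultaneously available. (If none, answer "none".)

Nikolai free: 12:30-18:30.
Bashir free: 12:30-16:30.
Idris free: 11:00-14:30, 15:00-18:00, 18:30-19:00 (invert busy blocks within the working day).
Gita free: 11:00-18:30.
Hana free: 12:30-15:00, 16:00-18:30 (invert busy blocks within the working day).
Nikolai ∩ Bashir: 12:30-16:30.
Nikolai ∩ Bashir ∩ Idris: 12:30-14:30, 15:00-16:30.
Nikolai ∩ Bashir ∩ Idris ∩ Gita: 12:30-14:30, 15:00-16:30.
Nikolai ∩ Bashir ∩ Idris ∩ Gita ∩ Hana: 12:30-14:30, 16:00-16:30.

12:30-14:30, 16:00-16:30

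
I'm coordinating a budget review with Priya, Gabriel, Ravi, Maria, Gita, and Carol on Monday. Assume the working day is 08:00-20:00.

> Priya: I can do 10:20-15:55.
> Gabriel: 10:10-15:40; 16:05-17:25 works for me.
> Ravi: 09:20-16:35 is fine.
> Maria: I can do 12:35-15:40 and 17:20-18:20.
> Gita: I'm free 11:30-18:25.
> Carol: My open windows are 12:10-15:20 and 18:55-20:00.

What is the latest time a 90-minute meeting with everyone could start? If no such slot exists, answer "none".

13:50

Priya ∩ Gabriel: 10:20-15:40.
Priya ∩ Gabriel ∩ Ravi: 10:20-15:40.
Priya ∩ Gabriel ∩ Ravi ∩ Maria: 12:35-15:40.
Priya ∩ Gabriel ∩ Ravi ∩ Maria ∩ Gita: 12:35-15:40.
Priya ∩ Gabriel ∩ Ravi ∩ Maria ∩ Gita ∩ Carol: 12:35-15:20.
The last common window of at least 90 minutes is 12:35-15:20; a 90-minute meeting can start as late as 13:50 and still end by 15:20.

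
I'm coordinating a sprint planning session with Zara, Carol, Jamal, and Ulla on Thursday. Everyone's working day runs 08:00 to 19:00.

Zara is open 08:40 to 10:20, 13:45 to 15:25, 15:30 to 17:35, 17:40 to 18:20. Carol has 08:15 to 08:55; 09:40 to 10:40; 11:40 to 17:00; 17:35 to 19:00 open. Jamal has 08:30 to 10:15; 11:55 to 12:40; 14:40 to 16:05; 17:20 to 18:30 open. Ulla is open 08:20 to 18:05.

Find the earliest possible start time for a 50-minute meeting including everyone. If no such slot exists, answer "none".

Zara ∩ Carol: 08:40-08:55, 09:40-10:20, 13:45-15:25, 15:30-17:00, 17:40-18:20.
Zara ∩ Carol ∩ Jamal: 08:40-08:55, 09:40-10:15, 14:40-15:25, 15:30-16:05, 17:40-18:20.
Zara ∩ Carol ∩ Jamal ∩ Ulla: 08:40-08:55, 09:40-10:15, 14:40-15:25, 15:30-16:05, 17:40-18:05.
No common window is at least 50 minutes long.

none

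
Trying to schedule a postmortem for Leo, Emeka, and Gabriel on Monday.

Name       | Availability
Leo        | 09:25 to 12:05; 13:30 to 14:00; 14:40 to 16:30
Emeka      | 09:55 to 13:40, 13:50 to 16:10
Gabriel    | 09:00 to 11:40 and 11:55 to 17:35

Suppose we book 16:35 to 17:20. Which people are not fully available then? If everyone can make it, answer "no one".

Emeka, Leo

Leo: not fully free for 16:35-17:20. Emeka: not fully free for 16:35-17:20. Gabriel: free for 16:35-17:20.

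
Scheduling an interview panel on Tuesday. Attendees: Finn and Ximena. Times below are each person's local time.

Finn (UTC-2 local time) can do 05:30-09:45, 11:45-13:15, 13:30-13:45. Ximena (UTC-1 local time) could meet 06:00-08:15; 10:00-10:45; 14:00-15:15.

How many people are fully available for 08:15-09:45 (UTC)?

1

Finn in UTC: 07:30-11:45, 13:45-15:15, 15:30-15:45 (add 2h to convert from UTC-2).
Ximena in UTC: 07:00-09:15, 11:00-11:45, 15:00-16:15 (add 1h to convert from UTC-1).
Finn can make the full 08:15-09:45 slot — that's 1.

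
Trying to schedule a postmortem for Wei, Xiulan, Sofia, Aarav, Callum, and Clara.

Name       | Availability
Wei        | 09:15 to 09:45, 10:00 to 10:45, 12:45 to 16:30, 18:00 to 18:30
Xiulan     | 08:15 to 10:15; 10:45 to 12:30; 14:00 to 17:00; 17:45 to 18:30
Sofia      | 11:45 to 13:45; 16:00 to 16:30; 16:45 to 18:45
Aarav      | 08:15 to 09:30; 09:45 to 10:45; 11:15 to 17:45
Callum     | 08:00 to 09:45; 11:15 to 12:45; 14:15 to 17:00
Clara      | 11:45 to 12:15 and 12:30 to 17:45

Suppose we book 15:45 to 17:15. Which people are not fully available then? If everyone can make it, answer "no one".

Callum, Sofia, Wei, Xiulan

Wei: not fully free for 15:45-17:15. Xiulan: not fully free for 15:45-17:15. Sofia: not fully free for 15:45-17:15. Aarav: free for 15:45-17:15. Callum: not fully free for 15:45-17:15. Clara: free for 15:45-17:15.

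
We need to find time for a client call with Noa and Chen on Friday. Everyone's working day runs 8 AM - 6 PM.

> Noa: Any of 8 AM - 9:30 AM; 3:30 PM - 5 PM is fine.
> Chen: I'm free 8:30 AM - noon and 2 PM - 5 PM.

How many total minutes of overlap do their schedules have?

150

Noa ∩ Chen: 08:30-09:30, 15:30-17:00.
Summing the common windows: 60 + 90 = 150 minutes.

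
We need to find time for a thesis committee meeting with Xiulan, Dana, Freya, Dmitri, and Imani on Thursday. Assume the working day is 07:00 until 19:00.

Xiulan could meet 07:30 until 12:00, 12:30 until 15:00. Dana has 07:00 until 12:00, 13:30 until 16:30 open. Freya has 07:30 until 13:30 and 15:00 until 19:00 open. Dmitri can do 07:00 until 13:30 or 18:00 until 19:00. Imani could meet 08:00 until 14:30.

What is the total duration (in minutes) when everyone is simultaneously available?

Xiulan ∩ Dana: 07:30-12:00, 13:30-15:00.
Xiulan ∩ Dana ∩ Freya: 07:30-12:00.
Xiulan ∩ Dana ∩ Freya ∩ Dmitri: 07:30-12:00.
Xiulan ∩ Dana ∩ Freya ∩ Dmitri ∩ Imani: 08:00-12:00.
That's a single block of 240 minutes.

240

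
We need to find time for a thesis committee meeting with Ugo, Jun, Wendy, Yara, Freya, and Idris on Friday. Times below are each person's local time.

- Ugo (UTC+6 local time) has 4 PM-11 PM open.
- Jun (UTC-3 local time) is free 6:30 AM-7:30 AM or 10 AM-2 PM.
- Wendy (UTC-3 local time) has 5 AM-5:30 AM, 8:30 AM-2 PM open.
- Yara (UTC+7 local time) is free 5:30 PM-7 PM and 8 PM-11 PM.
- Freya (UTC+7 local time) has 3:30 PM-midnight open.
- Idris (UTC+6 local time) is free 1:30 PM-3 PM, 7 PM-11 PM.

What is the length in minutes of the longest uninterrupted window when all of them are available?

180

Ugo in UTC: 10:00-17:00 (subtract 6h to convert from UTC+6).
Jun in UTC: 09:30-10:30, 13:00-17:00 (add 3h to convert from UTC-3).
Wendy in UTC: 08:00-08:30, 11:30-17:00 (add 3h to convert from UTC-3).
Yara in UTC: 10:30-12:00, 13:00-16:00 (subtract 7h to convert from UTC+7).
Freya in UTC: 08:30-17:00 (subtract 7h to convert from UTC+7).
Idris in UTC: 07:30-09:00, 13:00-17:00 (subtract 6h to convert from UTC+6).
Ugo ∩ Jun: 10:00-10:30, 13:00-17:00.
Ugo ∩ Jun ∩ Wendy: 13:00-17:00.
Ugo ∩ Jun ∩ Wendy ∩ Yara: 13:00-16:00.
Ugo ∩ Jun ∩ Wendy ∩ Yara ∩ Freya: 13:00-16:00.
Ugo ∩ Jun ∩ Wendy ∩ Yara ∩ Freya ∩ Idris: 13:00-16:00.
The longest is 13:00-16:00 at 180 minutes.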